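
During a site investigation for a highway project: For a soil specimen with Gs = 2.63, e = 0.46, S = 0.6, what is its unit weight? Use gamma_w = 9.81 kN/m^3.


Using gamma = gamma_w * (Gs + S*e) / (1 + e)
Numerator: Gs + S*e = 2.63 + 0.6*0.46 = 2.906
Denominator: 1 + e = 1 + 0.46 = 1.46
gamma = 9.81 * 2.906 / 1.46
gamma = 19.526 kN/m^3


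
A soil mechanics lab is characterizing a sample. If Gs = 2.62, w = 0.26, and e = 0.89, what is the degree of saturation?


Result: 0.7654

Derivation:
Using S = Gs * w / e
S = 2.62 * 0.26 / 0.89
S = 0.7654


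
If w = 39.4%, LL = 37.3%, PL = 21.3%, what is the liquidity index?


First compute the plasticity index:
PI = LL - PL = 37.3 - 21.3 = 16.0
Then compute the liquidity index:
LI = (w - PL) / PI
LI = (39.4 - 21.3) / 16.0
LI = 1.131


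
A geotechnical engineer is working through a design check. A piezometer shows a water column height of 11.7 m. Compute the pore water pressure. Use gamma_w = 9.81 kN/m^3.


Result: 114.78 kPa

Derivation:
Using u = gamma_w * h_w
u = 9.81 * 11.7
u = 114.78 kPa


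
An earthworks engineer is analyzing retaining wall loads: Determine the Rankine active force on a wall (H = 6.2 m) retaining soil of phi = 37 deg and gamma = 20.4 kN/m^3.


Compute active earth pressure coefficient:
Ka = tan^2(45 - phi/2) = tan^2(26.5) = 0.248584
Compute active force:
Pa = 0.5 * Ka * gamma * H^2
Pa = 0.5 * 0.248584 * 20.4 * 6.2^2
Pa = 97.47 kN/m


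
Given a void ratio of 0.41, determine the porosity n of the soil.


Using the relation n = e / (1 + e)
n = 0.41 / (1 + 0.41)
n = 0.41 / 1.41
n = 0.2908


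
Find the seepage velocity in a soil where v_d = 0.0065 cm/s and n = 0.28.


Using v_s = v_d / n
v_s = 0.0065 / 0.28
v_s = 0.02321 cm/s


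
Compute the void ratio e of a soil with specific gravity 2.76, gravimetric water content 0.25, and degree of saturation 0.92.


Using the relation e = Gs * w / S
e = 2.76 * 0.25 / 0.92
e = 0.75


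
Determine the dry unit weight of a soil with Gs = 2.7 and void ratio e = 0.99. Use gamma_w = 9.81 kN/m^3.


Result: 13.31 kN/m^3

Derivation:
Using gamma_d = Gs * gamma_w / (1 + e)
gamma_d = 2.7 * 9.81 / (1 + 0.99)
gamma_d = 2.7 * 9.81 / 1.99
gamma_d = 13.31 kN/m^3


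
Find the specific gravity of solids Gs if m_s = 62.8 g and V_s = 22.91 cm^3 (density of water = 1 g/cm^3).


Using Gs = m_s / (V_s * rho_w)
Since rho_w = 1 g/cm^3:
Gs = 62.8 / 22.91
Gs = 2.741


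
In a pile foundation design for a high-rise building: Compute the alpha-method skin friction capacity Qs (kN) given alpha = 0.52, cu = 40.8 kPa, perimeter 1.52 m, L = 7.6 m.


Result: 245.09 kN

Derivation:
Using Qs = alpha * cu * perimeter * L
Qs = 0.52 * 40.8 * 1.52 * 7.6
Qs = 245.09 kN


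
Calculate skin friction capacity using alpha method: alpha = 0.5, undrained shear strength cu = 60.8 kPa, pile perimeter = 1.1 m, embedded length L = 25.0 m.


Result: 836.0 kN

Derivation:
Using Qs = alpha * cu * perimeter * L
Qs = 0.5 * 60.8 * 1.1 * 25.0
Qs = 836.0 kN


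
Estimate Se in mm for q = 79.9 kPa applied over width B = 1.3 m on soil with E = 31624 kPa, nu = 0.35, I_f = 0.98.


Result: 2.825 mm

Derivation:
Using Se = q * B * (1 - nu^2) * I_f / E
1 - nu^2 = 1 - 0.35^2 = 0.8775
Se = 79.9 * 1.3 * 0.8775 * 0.98 / 31624
Se = 0.002825 m
Convert to mm: Se = 0.002825 * 1000 = 2.825 mm


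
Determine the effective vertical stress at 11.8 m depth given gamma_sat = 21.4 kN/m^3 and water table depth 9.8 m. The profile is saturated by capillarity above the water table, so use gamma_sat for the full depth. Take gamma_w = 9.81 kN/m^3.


Result: 232.9 kPa

Derivation:
Total stress = gamma_sat * depth
sigma = 21.4 * 11.8 = 252.52 kPa
Pore water pressure u = gamma_w * (depth - d_wt)
u = 9.81 * (11.8 - 9.8) = 19.62 kPa
Effective stress = sigma - u
sigma' = 252.52 - 19.62 = 232.9 kPa


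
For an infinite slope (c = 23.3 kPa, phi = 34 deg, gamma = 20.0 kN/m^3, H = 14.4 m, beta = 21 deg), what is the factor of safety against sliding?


Using Fs = c / (gamma*H*sin(beta)*cos(beta)) + tan(phi)/tan(beta)
Cohesion contribution = 23.3 / (20.0*14.4*sin(21)*cos(21))
Cohesion contribution = 0.241815
Friction contribution = tan(34)/tan(21) = 1.75715
Fs = 0.241815 + 1.75715
Fs = 1.999


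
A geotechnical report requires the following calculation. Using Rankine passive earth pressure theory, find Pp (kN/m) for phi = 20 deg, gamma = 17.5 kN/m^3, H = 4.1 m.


Result: 300.0 kN/m

Derivation:
Compute passive earth pressure coefficient:
Kp = tan^2(45 + phi/2) = tan^2(55.0) = 2.039607
Compute passive force:
Pp = 0.5 * Kp * gamma * H^2
Pp = 0.5 * 2.039607 * 17.5 * 4.1^2
Pp = 300.0 kN/m


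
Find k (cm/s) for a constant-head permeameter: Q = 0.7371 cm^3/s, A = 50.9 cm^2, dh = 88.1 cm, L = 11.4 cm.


Result: 0.001874 cm/s

Derivation:
Compute hydraulic gradient:
i = dh / L = 88.1 / 11.4 = 7.72807
Then apply Darcy's law:
k = Q / (A * i)
k = 0.7371 / (50.9 * 7.72807)
k = 0.7371 / 393.359
k = 0.001874 cm/s


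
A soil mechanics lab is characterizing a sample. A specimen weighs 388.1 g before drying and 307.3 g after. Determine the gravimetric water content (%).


Result: 26.29 %

Derivation:
Using w = (m_wet - m_dry) / m_dry * 100
m_wet - m_dry = 388.1 - 307.3 = 80.8 g
w = 80.8 / 307.3 * 100
w = 26.29 %


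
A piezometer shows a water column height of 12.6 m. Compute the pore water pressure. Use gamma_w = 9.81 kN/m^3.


Result: 123.61 kPa

Derivation:
Using u = gamma_w * h_w
u = 9.81 * 12.6
u = 123.61 kPa


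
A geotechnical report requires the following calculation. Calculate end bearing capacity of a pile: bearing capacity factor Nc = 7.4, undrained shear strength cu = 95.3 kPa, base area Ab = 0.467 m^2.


Using Qb = Nc * cu * Ab
Qb = 7.4 * 95.3 * 0.467
Qb = 329.34 kN


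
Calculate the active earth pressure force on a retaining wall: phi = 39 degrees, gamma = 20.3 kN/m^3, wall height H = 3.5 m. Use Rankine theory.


Result: 28.29 kN/m

Derivation:
Compute active earth pressure coefficient:
Ka = tan^2(45 - phi/2) = tan^2(25.5) = 0.227506
Compute active force:
Pa = 0.5 * Ka * gamma * H^2
Pa = 0.5 * 0.227506 * 20.3 * 3.5^2
Pa = 28.29 kN/m


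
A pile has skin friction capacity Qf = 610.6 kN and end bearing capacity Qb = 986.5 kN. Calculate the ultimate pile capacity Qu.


Result: 1597.1 kN

Derivation:
Using Qu = Qf + Qb
Qu = 610.6 + 986.5
Qu = 1597.1 kN


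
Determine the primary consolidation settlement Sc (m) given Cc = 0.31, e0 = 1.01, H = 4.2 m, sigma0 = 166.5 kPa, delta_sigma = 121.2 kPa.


Using Sc = Cc * H / (1 + e0) * log10((sigma0 + delta_sigma) / sigma0)
Stress ratio = (166.5 + 121.2) / 166.5 = 1.72793
log10(1.72793) = 0.237526
Cc * H / (1 + e0) = 0.31 * 4.2 / (1 + 1.01) = 0.647761
Sc = 0.647761 * 0.237526
Sc = 0.1539 m


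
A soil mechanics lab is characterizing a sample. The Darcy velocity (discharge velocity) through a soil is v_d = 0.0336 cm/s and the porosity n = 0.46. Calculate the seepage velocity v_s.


Using v_s = v_d / n
v_s = 0.0336 / 0.46
v_s = 0.07304 cm/s


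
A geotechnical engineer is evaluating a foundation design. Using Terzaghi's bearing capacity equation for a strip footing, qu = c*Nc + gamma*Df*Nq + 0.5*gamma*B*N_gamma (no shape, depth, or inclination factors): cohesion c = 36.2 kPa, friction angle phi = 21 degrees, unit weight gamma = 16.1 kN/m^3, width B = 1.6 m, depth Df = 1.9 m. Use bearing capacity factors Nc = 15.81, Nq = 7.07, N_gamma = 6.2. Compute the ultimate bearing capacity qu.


Compute qu = c*Nc + gamma*Df*Nq + 0.5*gamma*B*N_gamma
Term 1: 36.2 * 15.81 = 572.322
Term 2: 16.1 * 1.9 * 7.07 = 216.2713
Term 3: 0.5 * 16.1 * 1.6 * 6.2 = 79.856
qu = 572.322 + 216.2713 + 79.856
qu = 868.45 kPa


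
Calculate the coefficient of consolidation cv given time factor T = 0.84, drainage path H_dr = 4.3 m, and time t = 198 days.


Result: 0.07844 m^2/day

Derivation:
Using cv = T * H_dr^2 / t
H_dr^2 = 4.3^2 = 18.49
cv = 0.84 * 18.49 / 198
cv = 0.07844 m^2/day


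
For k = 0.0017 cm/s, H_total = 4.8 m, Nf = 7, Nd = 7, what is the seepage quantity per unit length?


Convert k to m/s for unit consistency with H:
k = 0.0017 cm/s = 0.0017 / 100 m/s = 1.7e-05 m/s
Using q = k * H * Nf / Nd
Nf / Nd = 7 / 7 = 1.0
q = 1.7e-05 * 4.8 * 1.0
q = 8.16e-05 m^3/s per m


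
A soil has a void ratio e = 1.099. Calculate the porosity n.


Using the relation n = e / (1 + e)
n = 1.099 / (1 + 1.099)
n = 1.099 / 2.099
n = 0.5236


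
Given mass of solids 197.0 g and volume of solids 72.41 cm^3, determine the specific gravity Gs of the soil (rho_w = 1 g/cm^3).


Using Gs = m_s / (V_s * rho_w)
Since rho_w = 1 g/cm^3:
Gs = 197.0 / 72.41
Gs = 2.721


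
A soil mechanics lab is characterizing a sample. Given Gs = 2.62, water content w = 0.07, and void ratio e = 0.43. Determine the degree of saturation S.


Using S = Gs * w / e
S = 2.62 * 0.07 / 0.43
S = 0.4265


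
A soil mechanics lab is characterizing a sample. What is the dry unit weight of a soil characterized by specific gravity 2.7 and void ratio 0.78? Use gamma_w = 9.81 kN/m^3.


Result: 14.88 kN/m^3

Derivation:
Using gamma_d = Gs * gamma_w / (1 + e)
gamma_d = 2.7 * 9.81 / (1 + 0.78)
gamma_d = 2.7 * 9.81 / 1.78
gamma_d = 14.88 kN/m^3


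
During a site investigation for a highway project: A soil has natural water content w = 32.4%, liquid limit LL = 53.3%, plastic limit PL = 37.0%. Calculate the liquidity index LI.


First compute the plasticity index:
PI = LL - PL = 53.3 - 37.0 = 16.3
Then compute the liquidity index:
LI = (w - PL) / PI
LI = (32.4 - 37.0) / 16.3
LI = -0.282


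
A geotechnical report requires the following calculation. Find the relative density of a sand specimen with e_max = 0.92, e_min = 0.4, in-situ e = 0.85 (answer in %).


Using Dr = (e_max - e) / (e_max - e_min) * 100
e_max - e = 0.92 - 0.85 = 0.07
e_max - e_min = 0.92 - 0.4 = 0.52
Dr = 0.07 / 0.52 * 100
Dr = 13.46 %


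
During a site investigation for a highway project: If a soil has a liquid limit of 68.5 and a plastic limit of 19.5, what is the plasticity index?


Result: 49.0

Derivation:
Using PI = LL - PL
PI = 68.5 - 19.5
PI = 49.0


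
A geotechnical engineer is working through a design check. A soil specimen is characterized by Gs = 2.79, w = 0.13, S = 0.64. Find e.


Using the relation e = Gs * w / S
e = 2.79 * 0.13 / 0.64
e = 0.5667


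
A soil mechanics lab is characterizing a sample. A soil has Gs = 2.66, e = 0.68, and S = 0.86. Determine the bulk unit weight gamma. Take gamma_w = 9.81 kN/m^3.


Result: 18.947 kN/m^3

Derivation:
Using gamma = gamma_w * (Gs + S*e) / (1 + e)
Numerator: Gs + S*e = 2.66 + 0.86*0.68 = 3.2448
Denominator: 1 + e = 1 + 0.68 = 1.68
gamma = 9.81 * 3.2448 / 1.68
gamma = 18.947 kN/m^3


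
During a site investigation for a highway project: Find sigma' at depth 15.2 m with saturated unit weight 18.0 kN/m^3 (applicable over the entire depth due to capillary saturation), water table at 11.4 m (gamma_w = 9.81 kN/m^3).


Result: 236.32 kPa

Derivation:
Total stress = gamma_sat * depth
sigma = 18.0 * 15.2 = 273.6 kPa
Pore water pressure u = gamma_w * (depth - d_wt)
u = 9.81 * (15.2 - 11.4) = 37.278 kPa
Effective stress = sigma - u
sigma' = 273.6 - 37.278 = 236.32 kPa


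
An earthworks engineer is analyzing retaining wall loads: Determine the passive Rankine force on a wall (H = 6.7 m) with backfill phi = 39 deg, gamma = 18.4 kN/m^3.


Result: 1815.29 kN/m

Derivation:
Compute passive earth pressure coefficient:
Kp = tan^2(45 + phi/2) = tan^2(64.5) = 4.395495
Compute passive force:
Pp = 0.5 * Kp * gamma * H^2
Pp = 0.5 * 4.395495 * 18.4 * 6.7^2
Pp = 1815.29 kN/m


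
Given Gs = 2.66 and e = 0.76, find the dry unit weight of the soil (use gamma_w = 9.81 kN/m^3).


Using gamma_d = Gs * gamma_w / (1 + e)
gamma_d = 2.66 * 9.81 / (1 + 0.76)
gamma_d = 2.66 * 9.81 / 1.76
gamma_d = 14.826 kN/m^3


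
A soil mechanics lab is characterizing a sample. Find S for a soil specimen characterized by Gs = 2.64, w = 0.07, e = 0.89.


Result: 0.2076

Derivation:
Using S = Gs * w / e
S = 2.64 * 0.07 / 0.89
S = 0.2076


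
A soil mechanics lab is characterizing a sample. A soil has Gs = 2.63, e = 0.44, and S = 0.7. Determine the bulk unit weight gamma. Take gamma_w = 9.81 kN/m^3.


Using gamma = gamma_w * (Gs + S*e) / (1 + e)
Numerator: Gs + S*e = 2.63 + 0.7*0.44 = 2.938
Denominator: 1 + e = 1 + 0.44 = 1.44
gamma = 9.81 * 2.938 / 1.44
gamma = 20.015 kN/m^3


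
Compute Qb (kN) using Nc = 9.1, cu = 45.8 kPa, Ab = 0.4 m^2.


Using Qb = Nc * cu * Ab
Qb = 9.1 * 45.8 * 0.4
Qb = 166.71 kN


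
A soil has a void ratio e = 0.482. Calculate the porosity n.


Using the relation n = e / (1 + e)
n = 0.482 / (1 + 0.482)
n = 0.482 / 1.482
n = 0.3252


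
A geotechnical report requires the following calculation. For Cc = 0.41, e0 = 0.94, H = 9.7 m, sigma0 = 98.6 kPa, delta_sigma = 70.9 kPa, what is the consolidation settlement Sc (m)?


Result: 0.4824 m

Derivation:
Using Sc = Cc * H / (1 + e0) * log10((sigma0 + delta_sigma) / sigma0)
Stress ratio = (98.6 + 70.9) / 98.6 = 1.71907
log10(1.71907) = 0.235293
Cc * H / (1 + e0) = 0.41 * 9.7 / (1 + 0.94) = 2.05
Sc = 2.05 * 0.235293
Sc = 0.4824 m


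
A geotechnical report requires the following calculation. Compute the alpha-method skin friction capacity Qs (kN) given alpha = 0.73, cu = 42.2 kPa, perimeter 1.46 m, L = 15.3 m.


Result: 688.14 kN

Derivation:
Using Qs = alpha * cu * perimeter * L
Qs = 0.73 * 42.2 * 1.46 * 15.3
Qs = 688.14 kN


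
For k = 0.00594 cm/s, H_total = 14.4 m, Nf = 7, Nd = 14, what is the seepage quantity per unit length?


Convert k to m/s for unit consistency with H:
k = 0.00594 cm/s = 0.00594 / 100 m/s = 5.94e-05 m/s
Using q = k * H * Nf / Nd
Nf / Nd = 7 / 14 = 0.5
q = 5.94e-05 * 14.4 * 0.5
q = 0.0004277 m^3/s per m


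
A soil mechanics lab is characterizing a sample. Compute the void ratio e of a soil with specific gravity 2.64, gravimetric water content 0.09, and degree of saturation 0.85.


Result: 0.2795

Derivation:
Using the relation e = Gs * w / S
e = 2.64 * 0.09 / 0.85
e = 0.2795


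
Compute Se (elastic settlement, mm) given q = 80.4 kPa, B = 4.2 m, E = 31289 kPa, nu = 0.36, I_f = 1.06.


Using Se = q * B * (1 - nu^2) * I_f / E
1 - nu^2 = 1 - 0.36^2 = 0.8704
Se = 80.4 * 4.2 * 0.8704 * 1.06 / 31289
Se = 0.009957 m
Convert to mm: Se = 0.009957 * 1000 = 9.957 mm


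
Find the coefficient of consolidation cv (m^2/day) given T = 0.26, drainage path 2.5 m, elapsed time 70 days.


Using cv = T * H_dr^2 / t
H_dr^2 = 2.5^2 = 6.25
cv = 0.26 * 6.25 / 70
cv = 0.02321 m^2/day


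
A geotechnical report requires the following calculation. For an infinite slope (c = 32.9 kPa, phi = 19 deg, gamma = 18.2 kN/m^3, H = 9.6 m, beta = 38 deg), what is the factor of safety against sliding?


Using Fs = c / (gamma*H*sin(beta)*cos(beta)) + tan(phi)/tan(beta)
Cohesion contribution = 32.9 / (18.2*9.6*sin(38)*cos(38))
Cohesion contribution = 0.388132
Friction contribution = tan(19)/tan(38) = 0.440719
Fs = 0.388132 + 0.440719
Fs = 0.829


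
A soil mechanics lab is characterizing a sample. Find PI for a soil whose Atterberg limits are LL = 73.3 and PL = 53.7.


Result: 19.6

Derivation:
Using PI = LL - PL
PI = 73.3 - 53.7
PI = 19.6


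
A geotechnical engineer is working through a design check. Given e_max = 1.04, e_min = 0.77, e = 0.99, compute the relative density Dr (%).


Using Dr = (e_max - e) / (e_max - e_min) * 100
e_max - e = 1.04 - 0.99 = 0.05
e_max - e_min = 1.04 - 0.77 = 0.27
Dr = 0.05 / 0.27 * 100
Dr = 18.52 %


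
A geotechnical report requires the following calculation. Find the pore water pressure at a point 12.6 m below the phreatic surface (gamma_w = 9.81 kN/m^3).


Using u = gamma_w * h_w
u = 9.81 * 12.6
u = 123.61 kPa


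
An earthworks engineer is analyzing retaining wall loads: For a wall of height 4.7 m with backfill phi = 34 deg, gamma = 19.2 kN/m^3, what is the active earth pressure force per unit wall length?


Result: 59.95 kN/m

Derivation:
Compute active earth pressure coefficient:
Ka = tan^2(45 - phi/2) = tan^2(28.0) = 0.282715
Compute active force:
Pa = 0.5 * Ka * gamma * H^2
Pa = 0.5 * 0.282715 * 19.2 * 4.7^2
Pa = 59.95 kN/m


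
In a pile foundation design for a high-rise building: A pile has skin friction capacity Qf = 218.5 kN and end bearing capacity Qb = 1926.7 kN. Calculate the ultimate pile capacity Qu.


Result: 2145.2 kN

Derivation:
Using Qu = Qf + Qb
Qu = 218.5 + 1926.7
Qu = 2145.2 kN


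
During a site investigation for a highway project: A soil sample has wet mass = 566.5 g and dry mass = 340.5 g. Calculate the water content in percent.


Using w = (m_wet - m_dry) / m_dry * 100
m_wet - m_dry = 566.5 - 340.5 = 226.0 g
w = 226.0 / 340.5 * 100
w = 66.37 %


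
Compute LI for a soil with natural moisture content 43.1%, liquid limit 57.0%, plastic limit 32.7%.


Result: 0.428

Derivation:
First compute the plasticity index:
PI = LL - PL = 57.0 - 32.7 = 24.3
Then compute the liquidity index:
LI = (w - PL) / PI
LI = (43.1 - 32.7) / 24.3
LI = 0.428


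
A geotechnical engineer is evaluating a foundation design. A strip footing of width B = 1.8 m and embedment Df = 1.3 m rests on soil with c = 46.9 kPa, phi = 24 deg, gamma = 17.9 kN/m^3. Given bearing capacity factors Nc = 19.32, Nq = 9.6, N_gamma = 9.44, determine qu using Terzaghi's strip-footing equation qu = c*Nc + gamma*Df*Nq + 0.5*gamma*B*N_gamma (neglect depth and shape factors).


Compute qu = c*Nc + gamma*Df*Nq + 0.5*gamma*B*N_gamma
Term 1: 46.9 * 19.32 = 906.108
Term 2: 17.9 * 1.3 * 9.6 = 223.392
Term 3: 0.5 * 17.9 * 1.8 * 9.44 = 152.0784
qu = 906.108 + 223.392 + 152.0784
qu = 1281.58 kPa


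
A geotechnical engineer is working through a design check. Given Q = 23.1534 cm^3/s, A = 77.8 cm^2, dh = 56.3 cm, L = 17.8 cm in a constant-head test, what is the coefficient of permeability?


Compute hydraulic gradient:
i = dh / L = 56.3 / 17.8 = 3.16292
Then apply Darcy's law:
k = Q / (A * i)
k = 23.1534 / (77.8 * 3.16292)
k = 23.1534 / 246.075
k = 0.094091 cm/s


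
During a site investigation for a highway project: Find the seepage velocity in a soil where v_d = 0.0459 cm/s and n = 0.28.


Result: 0.16393 cm/s

Derivation:
Using v_s = v_d / n
v_s = 0.0459 / 0.28
v_s = 0.16393 cm/s


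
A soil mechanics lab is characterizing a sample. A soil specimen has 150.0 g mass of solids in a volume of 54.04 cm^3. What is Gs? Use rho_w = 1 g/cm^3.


Using Gs = m_s / (V_s * rho_w)
Since rho_w = 1 g/cm^3:
Gs = 150.0 / 54.04
Gs = 2.776


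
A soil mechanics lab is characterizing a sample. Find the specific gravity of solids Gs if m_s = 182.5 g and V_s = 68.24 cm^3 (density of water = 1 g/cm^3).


Result: 2.674

Derivation:
Using Gs = m_s / (V_s * rho_w)
Since rho_w = 1 g/cm^3:
Gs = 182.5 / 68.24
Gs = 2.674


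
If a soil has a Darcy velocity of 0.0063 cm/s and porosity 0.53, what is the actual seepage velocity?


Result: 0.01189 cm/s

Derivation:
Using v_s = v_d / n
v_s = 0.0063 / 0.53
v_s = 0.01189 cm/s


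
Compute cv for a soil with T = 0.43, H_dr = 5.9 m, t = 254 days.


Using cv = T * H_dr^2 / t
H_dr^2 = 5.9^2 = 34.81
cv = 0.43 * 34.81 / 254
cv = 0.05893 m^2/day


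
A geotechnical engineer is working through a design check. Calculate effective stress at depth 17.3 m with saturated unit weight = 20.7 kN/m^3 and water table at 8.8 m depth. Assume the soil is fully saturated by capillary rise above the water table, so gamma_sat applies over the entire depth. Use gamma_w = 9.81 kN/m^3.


Result: 274.73 kPa

Derivation:
Total stress = gamma_sat * depth
sigma = 20.7 * 17.3 = 358.11 kPa
Pore water pressure u = gamma_w * (depth - d_wt)
u = 9.81 * (17.3 - 8.8) = 83.385 kPa
Effective stress = sigma - u
sigma' = 358.11 - 83.385 = 274.73 kPa


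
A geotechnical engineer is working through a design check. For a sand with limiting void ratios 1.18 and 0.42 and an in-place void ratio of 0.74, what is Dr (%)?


Result: 57.89 %

Derivation:
Using Dr = (e_max - e) / (e_max - e_min) * 100
e_max - e = 1.18 - 0.74 = 0.44
e_max - e_min = 1.18 - 0.42 = 0.76
Dr = 0.44 / 0.76 * 100
Dr = 57.89 %


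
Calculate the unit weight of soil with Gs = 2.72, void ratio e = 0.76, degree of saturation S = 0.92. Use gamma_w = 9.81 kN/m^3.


Result: 19.058 kN/m^3

Derivation:
Using gamma = gamma_w * (Gs + S*e) / (1 + e)
Numerator: Gs + S*e = 2.72 + 0.92*0.76 = 3.4192
Denominator: 1 + e = 1 + 0.76 = 1.76
gamma = 9.81 * 3.4192 / 1.76
gamma = 19.058 kN/m^3


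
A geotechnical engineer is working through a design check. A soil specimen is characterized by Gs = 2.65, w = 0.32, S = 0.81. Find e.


Result: 1.0469

Derivation:
Using the relation e = Gs * w / S
e = 2.65 * 0.32 / 0.81
e = 1.0469


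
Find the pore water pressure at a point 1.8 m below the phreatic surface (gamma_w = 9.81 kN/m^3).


Using u = gamma_w * h_w
u = 9.81 * 1.8
u = 17.66 kPa


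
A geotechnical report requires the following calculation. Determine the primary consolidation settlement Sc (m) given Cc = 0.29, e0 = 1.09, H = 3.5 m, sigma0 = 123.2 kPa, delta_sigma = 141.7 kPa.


Using Sc = Cc * H / (1 + e0) * log10((sigma0 + delta_sigma) / sigma0)
Stress ratio = (123.2 + 141.7) / 123.2 = 2.15016
log10(2.15016) = 0.332471
Cc * H / (1 + e0) = 0.29 * 3.5 / (1 + 1.09) = 0.485646
Sc = 0.485646 * 0.332471
Sc = 0.1615 m


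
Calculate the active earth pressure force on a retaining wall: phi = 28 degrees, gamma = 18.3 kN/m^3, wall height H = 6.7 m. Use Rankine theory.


Compute active earth pressure coefficient:
Ka = tan^2(45 - phi/2) = tan^2(31.0) = 0.361033
Compute active force:
Pa = 0.5 * Ka * gamma * H^2
Pa = 0.5 * 0.361033 * 18.3 * 6.7^2
Pa = 148.29 kN/m


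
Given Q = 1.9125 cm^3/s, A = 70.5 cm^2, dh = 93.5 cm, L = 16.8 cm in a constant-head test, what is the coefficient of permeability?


Compute hydraulic gradient:
i = dh / L = 93.5 / 16.8 = 5.56548
Then apply Darcy's law:
k = Q / (A * i)
k = 1.9125 / (70.5 * 5.56548)
k = 1.9125 / 392.366
k = 0.004874 cm/s


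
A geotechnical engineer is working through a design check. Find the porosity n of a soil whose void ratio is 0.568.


Using the relation n = e / (1 + e)
n = 0.568 / (1 + 0.568)
n = 0.568 / 1.568
n = 0.3622


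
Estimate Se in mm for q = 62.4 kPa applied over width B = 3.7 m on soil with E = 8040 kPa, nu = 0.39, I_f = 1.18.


Using Se = q * B * (1 - nu^2) * I_f / E
1 - nu^2 = 1 - 0.39^2 = 0.8479
Se = 62.4 * 3.7 * 0.8479 * 1.18 / 8040
Se = 0.028731 m
Convert to mm: Se = 0.028731 * 1000 = 28.731 mm


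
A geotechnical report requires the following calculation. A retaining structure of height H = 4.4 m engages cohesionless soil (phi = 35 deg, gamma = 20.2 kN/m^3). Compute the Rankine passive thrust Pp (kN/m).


Result: 721.56 kN/m

Derivation:
Compute passive earth pressure coefficient:
Kp = tan^2(45 + phi/2) = tan^2(62.5) = 3.690172
Compute passive force:
Pp = 0.5 * Kp * gamma * H^2
Pp = 0.5 * 3.690172 * 20.2 * 4.4^2
Pp = 721.56 kN/m


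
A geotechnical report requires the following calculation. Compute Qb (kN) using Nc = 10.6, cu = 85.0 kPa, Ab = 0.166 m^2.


Using Qb = Nc * cu * Ab
Qb = 10.6 * 85.0 * 0.166
Qb = 149.57 kN


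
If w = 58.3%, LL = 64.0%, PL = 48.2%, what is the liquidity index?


First compute the plasticity index:
PI = LL - PL = 64.0 - 48.2 = 15.8
Then compute the liquidity index:
LI = (w - PL) / PI
LI = (58.3 - 48.2) / 15.8
LI = 0.639


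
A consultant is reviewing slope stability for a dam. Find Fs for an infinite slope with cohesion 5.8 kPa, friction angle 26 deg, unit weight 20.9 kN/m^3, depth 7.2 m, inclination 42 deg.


Result: 0.619

Derivation:
Using Fs = c / (gamma*H*sin(beta)*cos(beta)) + tan(phi)/tan(beta)
Cohesion contribution = 5.8 / (20.9*7.2*sin(42)*cos(42))
Cohesion contribution = 0.0775113
Friction contribution = tan(26)/tan(42) = 0.541682
Fs = 0.0775113 + 0.541682
Fs = 0.619


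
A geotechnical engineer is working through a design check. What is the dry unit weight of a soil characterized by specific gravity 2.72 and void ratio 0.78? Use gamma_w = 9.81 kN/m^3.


Result: 14.991 kN/m^3

Derivation:
Using gamma_d = Gs * gamma_w / (1 + e)
gamma_d = 2.72 * 9.81 / (1 + 0.78)
gamma_d = 2.72 * 9.81 / 1.78
gamma_d = 14.991 kN/m^3


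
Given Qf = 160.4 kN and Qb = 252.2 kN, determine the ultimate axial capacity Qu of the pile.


Using Qu = Qf + Qb
Qu = 160.4 + 252.2
Qu = 412.6 kN


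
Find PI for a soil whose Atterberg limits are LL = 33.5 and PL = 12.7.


Result: 20.8

Derivation:
Using PI = LL - PL
PI = 33.5 - 12.7
PI = 20.8


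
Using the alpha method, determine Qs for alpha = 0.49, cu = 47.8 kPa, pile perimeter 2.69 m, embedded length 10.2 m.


Using Qs = alpha * cu * perimeter * L
Qs = 0.49 * 47.8 * 2.69 * 10.2
Qs = 642.65 kN


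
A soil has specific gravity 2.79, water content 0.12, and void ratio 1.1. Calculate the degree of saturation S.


Result: 0.3044

Derivation:
Using S = Gs * w / e
S = 2.79 * 0.12 / 1.1
S = 0.3044


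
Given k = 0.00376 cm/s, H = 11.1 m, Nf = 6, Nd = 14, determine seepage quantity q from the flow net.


Result: 0.0001789 m^3/s per m

Derivation:
Convert k to m/s for unit consistency with H:
k = 0.00376 cm/s = 0.00376 / 100 m/s = 3.76e-05 m/s
Using q = k * H * Nf / Nd
Nf / Nd = 6 / 14 = 0.4286
q = 3.76e-05 * 11.1 * 0.4286
q = 0.0001789 m^3/s per m


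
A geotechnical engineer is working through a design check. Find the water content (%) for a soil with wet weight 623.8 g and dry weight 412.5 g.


Using w = (m_wet - m_dry) / m_dry * 100
m_wet - m_dry = 623.8 - 412.5 = 211.3 g
w = 211.3 / 412.5 * 100
w = 51.22 %


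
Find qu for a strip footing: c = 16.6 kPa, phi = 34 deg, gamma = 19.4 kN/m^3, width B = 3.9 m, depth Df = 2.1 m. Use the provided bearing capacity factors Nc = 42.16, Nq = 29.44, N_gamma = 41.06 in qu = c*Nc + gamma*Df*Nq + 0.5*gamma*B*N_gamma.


Result: 3452.54 kPa

Derivation:
Compute qu = c*Nc + gamma*Df*Nq + 0.5*gamma*B*N_gamma
Term 1: 16.6 * 42.16 = 699.856
Term 2: 19.4 * 2.1 * 29.44 = 1199.3856
Term 3: 0.5 * 19.4 * 3.9 * 41.06 = 1553.2998
qu = 699.856 + 1199.3856 + 1553.2998
qu = 3452.54 kPa


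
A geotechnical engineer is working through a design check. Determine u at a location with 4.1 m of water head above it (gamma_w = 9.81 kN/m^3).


Using u = gamma_w * h_w
u = 9.81 * 4.1
u = 40.22 kPa


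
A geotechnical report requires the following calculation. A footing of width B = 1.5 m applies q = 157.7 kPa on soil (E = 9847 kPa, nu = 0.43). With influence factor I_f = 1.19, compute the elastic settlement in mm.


Using Se = q * B * (1 - nu^2) * I_f / E
1 - nu^2 = 1 - 0.43^2 = 0.8151
Se = 157.7 * 1.5 * 0.8151 * 1.19 / 9847
Se = 0.023301 m
Convert to mm: Se = 0.023301 * 1000 = 23.301 mm


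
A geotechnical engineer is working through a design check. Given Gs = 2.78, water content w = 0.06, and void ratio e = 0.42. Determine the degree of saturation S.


Result: 0.3971

Derivation:
Using S = Gs * w / e
S = 2.78 * 0.06 / 0.42
S = 0.3971


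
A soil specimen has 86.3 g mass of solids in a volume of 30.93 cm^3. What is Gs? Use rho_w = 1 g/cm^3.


Result: 2.79

Derivation:
Using Gs = m_s / (V_s * rho_w)
Since rho_w = 1 g/cm^3:
Gs = 86.3 / 30.93
Gs = 2.79


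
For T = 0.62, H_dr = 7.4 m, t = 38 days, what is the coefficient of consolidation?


Using cv = T * H_dr^2 / t
H_dr^2 = 7.4^2 = 54.76
cv = 0.62 * 54.76 / 38
cv = 0.89345 m^2/day


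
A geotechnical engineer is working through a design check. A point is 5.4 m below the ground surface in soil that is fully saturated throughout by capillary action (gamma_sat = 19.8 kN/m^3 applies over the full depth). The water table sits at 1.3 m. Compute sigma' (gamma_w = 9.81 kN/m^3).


Result: 66.7 kPa

Derivation:
Total stress = gamma_sat * depth
sigma = 19.8 * 5.4 = 106.92 kPa
Pore water pressure u = gamma_w * (depth - d_wt)
u = 9.81 * (5.4 - 1.3) = 40.221 kPa
Effective stress = sigma - u
sigma' = 106.92 - 40.221 = 66.7 kPa


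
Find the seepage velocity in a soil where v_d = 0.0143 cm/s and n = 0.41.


Using v_s = v_d / n
v_s = 0.0143 / 0.41
v_s = 0.03488 cm/s


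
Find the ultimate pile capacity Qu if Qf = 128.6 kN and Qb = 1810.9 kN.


Result: 1939.5 kN

Derivation:
Using Qu = Qf + Qb
Qu = 128.6 + 1810.9
Qu = 1939.5 kN


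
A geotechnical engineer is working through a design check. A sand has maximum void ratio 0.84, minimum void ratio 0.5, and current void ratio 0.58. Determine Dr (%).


Result: 76.47 %

Derivation:
Using Dr = (e_max - e) / (e_max - e_min) * 100
e_max - e = 0.84 - 0.58 = 0.26
e_max - e_min = 0.84 - 0.5 = 0.34
Dr = 0.26 / 0.34 * 100
Dr = 76.47 %


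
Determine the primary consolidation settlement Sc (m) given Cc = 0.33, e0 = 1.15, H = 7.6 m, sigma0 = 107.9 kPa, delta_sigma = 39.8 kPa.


Using Sc = Cc * H / (1 + e0) * log10((sigma0 + delta_sigma) / sigma0)
Stress ratio = (107.9 + 39.8) / 107.9 = 1.36886
log10(1.36886) = 0.136359
Cc * H / (1 + e0) = 0.33 * 7.6 / (1 + 1.15) = 1.16651
Sc = 1.16651 * 0.136359
Sc = 0.1591 m


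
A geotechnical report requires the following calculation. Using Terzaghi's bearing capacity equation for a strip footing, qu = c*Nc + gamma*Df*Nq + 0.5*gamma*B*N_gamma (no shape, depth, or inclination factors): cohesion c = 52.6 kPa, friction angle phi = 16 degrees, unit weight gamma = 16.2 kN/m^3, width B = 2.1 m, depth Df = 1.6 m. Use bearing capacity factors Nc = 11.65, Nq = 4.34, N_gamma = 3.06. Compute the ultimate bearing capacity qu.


Compute qu = c*Nc + gamma*Df*Nq + 0.5*gamma*B*N_gamma
Term 1: 52.6 * 11.65 = 612.79
Term 2: 16.2 * 1.6 * 4.34 = 112.4928
Term 3: 0.5 * 16.2 * 2.1 * 3.06 = 52.0506
qu = 612.79 + 112.4928 + 52.0506
qu = 777.33 kPa


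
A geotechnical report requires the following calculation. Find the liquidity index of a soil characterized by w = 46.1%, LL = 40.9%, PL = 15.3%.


First compute the plasticity index:
PI = LL - PL = 40.9 - 15.3 = 25.6
Then compute the liquidity index:
LI = (w - PL) / PI
LI = (46.1 - 15.3) / 25.6
LI = 1.203


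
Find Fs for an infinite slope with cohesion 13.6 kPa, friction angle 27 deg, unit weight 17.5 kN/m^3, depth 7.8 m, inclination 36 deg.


Result: 0.911

Derivation:
Using Fs = c / (gamma*H*sin(beta)*cos(beta)) + tan(phi)/tan(beta)
Cohesion contribution = 13.6 / (17.5*7.8*sin(36)*cos(36))
Cohesion contribution = 0.209522
Friction contribution = tan(27)/tan(36) = 0.701302
Fs = 0.209522 + 0.701302
Fs = 0.911


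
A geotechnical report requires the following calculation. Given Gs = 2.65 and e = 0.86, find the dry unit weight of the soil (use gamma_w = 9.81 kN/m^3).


Result: 13.977 kN/m^3

Derivation:
Using gamma_d = Gs * gamma_w / (1 + e)
gamma_d = 2.65 * 9.81 / (1 + 0.86)
gamma_d = 2.65 * 9.81 / 1.86
gamma_d = 13.977 kN/m^3


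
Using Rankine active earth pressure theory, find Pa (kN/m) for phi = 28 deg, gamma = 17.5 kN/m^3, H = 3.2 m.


Result: 32.35 kN/m

Derivation:
Compute active earth pressure coefficient:
Ka = tan^2(45 - phi/2) = tan^2(31.0) = 0.361033
Compute active force:
Pa = 0.5 * Ka * gamma * H^2
Pa = 0.5 * 0.361033 * 17.5 * 3.2^2
Pa = 32.35 kN/m


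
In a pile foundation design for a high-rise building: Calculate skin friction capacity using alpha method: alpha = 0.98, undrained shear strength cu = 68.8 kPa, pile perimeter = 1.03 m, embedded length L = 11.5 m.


Using Qs = alpha * cu * perimeter * L
Qs = 0.98 * 68.8 * 1.03 * 11.5
Qs = 798.64 kN


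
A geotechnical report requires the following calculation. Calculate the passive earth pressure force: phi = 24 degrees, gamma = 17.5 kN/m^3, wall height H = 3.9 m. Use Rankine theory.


Result: 315.57 kN/m

Derivation:
Compute passive earth pressure coefficient:
Kp = tan^2(45 + phi/2) = tan^2(57.0) = 2.371184
Compute passive force:
Pp = 0.5 * Kp * gamma * H^2
Pp = 0.5 * 2.371184 * 17.5 * 3.9^2
Pp = 315.57 kN/m


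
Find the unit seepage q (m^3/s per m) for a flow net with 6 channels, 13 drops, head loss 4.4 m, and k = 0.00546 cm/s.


Result: 0.0001109 m^3/s per m

Derivation:
Convert k to m/s for unit consistency with H:
k = 0.00546 cm/s = 0.00546 / 100 m/s = 5.46e-05 m/s
Using q = k * H * Nf / Nd
Nf / Nd = 6 / 13 = 0.4615
q = 5.46e-05 * 4.4 * 0.4615
q = 0.0001109 m^3/s per m


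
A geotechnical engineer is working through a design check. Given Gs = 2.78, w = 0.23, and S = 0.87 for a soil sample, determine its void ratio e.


Result: 0.7349

Derivation:
Using the relation e = Gs * w / S
e = 2.78 * 0.23 / 0.87
e = 0.7349


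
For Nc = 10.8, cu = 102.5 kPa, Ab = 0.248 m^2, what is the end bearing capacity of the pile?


Using Qb = Nc * cu * Ab
Qb = 10.8 * 102.5 * 0.248
Qb = 274.54 kN


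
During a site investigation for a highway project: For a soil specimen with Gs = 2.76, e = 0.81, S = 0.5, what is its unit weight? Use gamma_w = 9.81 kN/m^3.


Using gamma = gamma_w * (Gs + S*e) / (1 + e)
Numerator: Gs + S*e = 2.76 + 0.5*0.81 = 3.165
Denominator: 1 + e = 1 + 0.81 = 1.81
gamma = 9.81 * 3.165 / 1.81
gamma = 17.154 kN/m^3


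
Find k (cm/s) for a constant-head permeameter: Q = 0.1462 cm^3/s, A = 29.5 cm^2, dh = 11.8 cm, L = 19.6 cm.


Compute hydraulic gradient:
i = dh / L = 11.8 / 19.6 = 0.602041
Then apply Darcy's law:
k = Q / (A * i)
k = 0.1462 / (29.5 * 0.602041)
k = 0.1462 / 17.7602
k = 0.008232 cm/s


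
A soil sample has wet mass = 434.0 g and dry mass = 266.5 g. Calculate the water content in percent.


Using w = (m_wet - m_dry) / m_dry * 100
m_wet - m_dry = 434.0 - 266.5 = 167.5 g
w = 167.5 / 266.5 * 100
w = 62.85 %


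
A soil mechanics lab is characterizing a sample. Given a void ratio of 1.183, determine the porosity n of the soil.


Using the relation n = e / (1 + e)
n = 1.183 / (1 + 1.183)
n = 1.183 / 2.183
n = 0.5419


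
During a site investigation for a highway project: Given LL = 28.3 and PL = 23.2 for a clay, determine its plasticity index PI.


Using PI = LL - PL
PI = 28.3 - 23.2
PI = 5.1


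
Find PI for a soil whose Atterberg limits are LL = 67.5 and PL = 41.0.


Result: 26.5

Derivation:
Using PI = LL - PL
PI = 67.5 - 41.0
PI = 26.5


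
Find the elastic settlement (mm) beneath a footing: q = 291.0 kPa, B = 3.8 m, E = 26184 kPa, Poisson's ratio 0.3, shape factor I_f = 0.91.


Using Se = q * B * (1 - nu^2) * I_f / E
1 - nu^2 = 1 - 0.3^2 = 0.91
Se = 291.0 * 3.8 * 0.91 * 0.91 / 26184
Se = 0.034972 m
Convert to mm: Se = 0.034972 * 1000 = 34.972 mm


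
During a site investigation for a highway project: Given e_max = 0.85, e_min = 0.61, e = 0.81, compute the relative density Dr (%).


Using Dr = (e_max - e) / (e_max - e_min) * 100
e_max - e = 0.85 - 0.81 = 0.04
e_max - e_min = 0.85 - 0.61 = 0.24
Dr = 0.04 / 0.24 * 100
Dr = 16.67 %


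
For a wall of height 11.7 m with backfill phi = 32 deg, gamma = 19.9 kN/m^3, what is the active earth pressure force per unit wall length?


Compute active earth pressure coefficient:
Ka = tan^2(45 - phi/2) = tan^2(29.0) = 0.307259
Compute active force:
Pa = 0.5 * Ka * gamma * H^2
Pa = 0.5 * 0.307259 * 19.9 * 11.7^2
Pa = 418.5 kN/m


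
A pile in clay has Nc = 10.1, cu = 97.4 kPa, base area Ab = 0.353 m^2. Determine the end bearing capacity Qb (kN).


Using Qb = Nc * cu * Ab
Qb = 10.1 * 97.4 * 0.353
Qb = 347.26 kN


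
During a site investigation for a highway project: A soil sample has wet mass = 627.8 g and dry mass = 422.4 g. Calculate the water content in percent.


Result: 48.63 %

Derivation:
Using w = (m_wet - m_dry) / m_dry * 100
m_wet - m_dry = 627.8 - 422.4 = 205.4 g
w = 205.4 / 422.4 * 100
w = 48.63 %


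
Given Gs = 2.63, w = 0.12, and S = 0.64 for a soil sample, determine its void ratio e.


Using the relation e = Gs * w / S
e = 2.63 * 0.12 / 0.64
e = 0.4931


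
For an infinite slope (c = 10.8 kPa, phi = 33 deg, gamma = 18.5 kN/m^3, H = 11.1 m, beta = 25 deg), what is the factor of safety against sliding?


Using Fs = c / (gamma*H*sin(beta)*cos(beta)) + tan(phi)/tan(beta)
Cohesion contribution = 10.8 / (18.5*11.1*sin(25)*cos(25))
Cohesion contribution = 0.137311
Friction contribution = tan(33)/tan(25) = 1.39266
Fs = 0.137311 + 1.39266
Fs = 1.53


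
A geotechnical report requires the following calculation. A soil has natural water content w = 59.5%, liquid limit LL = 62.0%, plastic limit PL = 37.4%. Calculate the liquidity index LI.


Result: 0.898

Derivation:
First compute the plasticity index:
PI = LL - PL = 62.0 - 37.4 = 24.6
Then compute the liquidity index:
LI = (w - PL) / PI
LI = (59.5 - 37.4) / 24.6
LI = 0.898


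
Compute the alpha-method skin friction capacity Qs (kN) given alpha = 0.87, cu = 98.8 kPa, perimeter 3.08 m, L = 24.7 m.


Result: 6539.19 kN

Derivation:
Using Qs = alpha * cu * perimeter * L
Qs = 0.87 * 98.8 * 3.08 * 24.7
Qs = 6539.19 kN


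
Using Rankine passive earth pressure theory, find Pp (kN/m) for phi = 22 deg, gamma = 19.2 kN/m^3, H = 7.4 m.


Compute passive earth pressure coefficient:
Kp = tan^2(45 + phi/2) = tan^2(56.0) = 2.197987
Compute passive force:
Pp = 0.5 * Kp * gamma * H^2
Pp = 0.5 * 2.197987 * 19.2 * 7.4^2
Pp = 1155.47 kN/m


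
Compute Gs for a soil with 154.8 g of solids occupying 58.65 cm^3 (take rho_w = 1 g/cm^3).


Using Gs = m_s / (V_s * rho_w)
Since rho_w = 1 g/cm^3:
Gs = 154.8 / 58.65
Gs = 2.639


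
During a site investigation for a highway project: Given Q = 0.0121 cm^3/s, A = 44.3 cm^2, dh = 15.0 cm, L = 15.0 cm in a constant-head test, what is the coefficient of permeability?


Result: 0.000273 cm/s

Derivation:
Compute hydraulic gradient:
i = dh / L = 15.0 / 15.0 = 1
Then apply Darcy's law:
k = Q / (A * i)
k = 0.0121 / (44.3 * 1)
k = 0.0121 / 44.3
k = 0.000273 cm/s


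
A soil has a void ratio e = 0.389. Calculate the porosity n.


Using the relation n = e / (1 + e)
n = 0.389 / (1 + 0.389)
n = 0.389 / 1.389
n = 0.2801


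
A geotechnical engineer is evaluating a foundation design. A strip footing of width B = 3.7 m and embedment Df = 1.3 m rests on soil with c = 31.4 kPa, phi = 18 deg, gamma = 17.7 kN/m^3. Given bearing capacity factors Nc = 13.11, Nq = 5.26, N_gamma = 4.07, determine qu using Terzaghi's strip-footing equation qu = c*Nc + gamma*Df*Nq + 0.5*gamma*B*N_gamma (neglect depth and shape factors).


Result: 665.96 kPa

Derivation:
Compute qu = c*Nc + gamma*Df*Nq + 0.5*gamma*B*N_gamma
Term 1: 31.4 * 13.11 = 411.654
Term 2: 17.7 * 1.3 * 5.26 = 121.0326
Term 3: 0.5 * 17.7 * 3.7 * 4.07 = 133.27215
qu = 411.654 + 121.0326 + 133.27215
qu = 665.96 kPa


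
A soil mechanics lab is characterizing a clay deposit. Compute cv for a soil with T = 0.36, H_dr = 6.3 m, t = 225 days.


Using cv = T * H_dr^2 / t
H_dr^2 = 6.3^2 = 39.69
cv = 0.36 * 39.69 / 225
cv = 0.0635 m^2/day


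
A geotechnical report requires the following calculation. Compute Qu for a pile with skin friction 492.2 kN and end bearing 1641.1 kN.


Using Qu = Qf + Qb
Qu = 492.2 + 1641.1
Qu = 2133.3 kN


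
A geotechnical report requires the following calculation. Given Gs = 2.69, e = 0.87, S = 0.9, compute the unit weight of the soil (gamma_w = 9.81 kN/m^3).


Using gamma = gamma_w * (Gs + S*e) / (1 + e)
Numerator: Gs + S*e = 2.69 + 0.9*0.87 = 3.473
Denominator: 1 + e = 1 + 0.87 = 1.87
gamma = 9.81 * 3.473 / 1.87
gamma = 18.219 kN/m^3


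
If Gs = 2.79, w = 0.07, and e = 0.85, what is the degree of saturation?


Result: 0.2298

Derivation:
Using S = Gs * w / e
S = 2.79 * 0.07 / 0.85
S = 0.2298


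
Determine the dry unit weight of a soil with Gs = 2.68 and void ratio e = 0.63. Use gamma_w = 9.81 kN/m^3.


Using gamma_d = Gs * gamma_w / (1 + e)
gamma_d = 2.68 * 9.81 / (1 + 0.63)
gamma_d = 2.68 * 9.81 / 1.63
gamma_d = 16.129 kN/m^3


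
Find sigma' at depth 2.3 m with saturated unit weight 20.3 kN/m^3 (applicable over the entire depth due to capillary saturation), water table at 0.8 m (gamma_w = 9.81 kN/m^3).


Total stress = gamma_sat * depth
sigma = 20.3 * 2.3 = 46.69 kPa
Pore water pressure u = gamma_w * (depth - d_wt)
u = 9.81 * (2.3 - 0.8) = 14.715 kPa
Effective stress = sigma - u
sigma' = 46.69 - 14.715 = 31.98 kPa
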